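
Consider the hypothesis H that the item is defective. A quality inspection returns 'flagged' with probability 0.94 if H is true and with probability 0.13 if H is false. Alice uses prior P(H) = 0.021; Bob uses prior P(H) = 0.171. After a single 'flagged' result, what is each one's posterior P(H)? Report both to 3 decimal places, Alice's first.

Alice: 0.134; Bob: 0.599

P('+'|H) = 0.94, P('+'|¬H) = 0.13.
Alice: numerator 0.94·0.021 = 0.019740; evidence = 0.019740+0.13·0.979 = 0.14701; posterior = 0.134.
Bob: numerator 0.94·0.171 = 0.16074; evidence = 0.16074+0.13·0.829 = 0.26851; posterior = 0.599.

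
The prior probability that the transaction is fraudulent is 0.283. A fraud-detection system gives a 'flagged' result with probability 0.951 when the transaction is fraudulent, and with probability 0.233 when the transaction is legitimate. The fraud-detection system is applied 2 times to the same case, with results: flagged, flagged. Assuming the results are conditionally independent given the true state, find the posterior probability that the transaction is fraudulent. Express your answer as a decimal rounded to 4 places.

With H the event that the transaction is fraudulent, the joint likelihood of the observed sequence is P(data|H) = 0.951·0.951 = 0.90440 and P(data|¬H) = 0.233·0.233 = 0.054289.
Bayes: P(H|data) = 0.283·0.90440 / (0.283·0.90440 + 0.717·0.054289) = 0.25595/0.29487 = 0.8680.

Posterior P(H) ≈ 0.8680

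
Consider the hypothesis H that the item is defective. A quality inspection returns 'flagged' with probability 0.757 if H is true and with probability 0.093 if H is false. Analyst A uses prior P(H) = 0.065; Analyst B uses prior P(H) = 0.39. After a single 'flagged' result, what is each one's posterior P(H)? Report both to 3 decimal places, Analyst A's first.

The likelihood ratio for a 'flagged' result is 0.757/0.093 = 8.1398.
Analyst A: prior odds 0.065/0.935 = 0.069519; posterior odds 0.56587; posterior probability 0.361.
Analyst B: prior odds 0.39/0.61 = 0.63934; posterior odds 5.2041; posterior probability 0.839.

Analyst A: 0.361; Analyst B: 0.839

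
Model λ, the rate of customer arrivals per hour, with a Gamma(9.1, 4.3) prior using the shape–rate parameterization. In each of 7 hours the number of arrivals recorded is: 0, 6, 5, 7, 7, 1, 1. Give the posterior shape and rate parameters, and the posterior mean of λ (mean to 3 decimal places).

Posterior: Gamma(shape=36.1, rate=11.3); mean ≈ 3.195

The Poisson likelihood adds the total count to the shape and the number of exposure periods to the rate. Here ∑xᵢ = 27 and n = 7, so shape 9.1→36.1 and rate 4.3→11.3.
Posterior mean = shape/rate = 36.1/11.3 = 3.195.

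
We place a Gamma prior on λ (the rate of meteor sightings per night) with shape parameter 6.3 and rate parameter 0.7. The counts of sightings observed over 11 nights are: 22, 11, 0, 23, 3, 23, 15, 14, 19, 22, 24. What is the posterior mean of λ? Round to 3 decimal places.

The Poisson likelihood adds the total count to the shape and the number of exposure periods to the rate. Here ∑xᵢ = 176 and n = 11, so shape 6.3→182.3 and rate 0.7→11.7.
E[λ | data] = 182.3/11.7 = 15.581.

Posterior mean ≈ 15.581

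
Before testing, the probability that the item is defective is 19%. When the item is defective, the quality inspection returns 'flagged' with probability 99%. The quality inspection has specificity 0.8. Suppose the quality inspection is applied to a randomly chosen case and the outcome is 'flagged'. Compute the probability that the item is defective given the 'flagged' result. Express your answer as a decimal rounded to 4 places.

P(H | E) ≈ 0.5373

Write H for 'the item is defective'. Prior odds H:¬H = 0.19/0.81 = 0.23457. For the 'flagged' outcome, the likelihood ratio is 0.99/0.2 = 4.9500.
Posterior odds = 0.23457 × 4.9500 = 1.1611, so P(H|E) = 1.1611/(1+1.1611) = 0.5373.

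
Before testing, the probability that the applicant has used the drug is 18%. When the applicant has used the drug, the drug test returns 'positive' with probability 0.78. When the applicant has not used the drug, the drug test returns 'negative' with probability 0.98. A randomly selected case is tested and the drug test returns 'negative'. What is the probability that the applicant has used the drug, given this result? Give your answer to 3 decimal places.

P(H | E) ≈ 0.047

Write H for 'the applicant has used the drug'. Prior odds H:¬H = 0.18/0.82 = 0.21951. For the 'negative' outcome, the likelihood ratio is 0.22/0.98 = 0.22449.
Posterior odds = 0.21951 × 0.22449 = 0.049278, so P(H|E) = 0.049278/(1+0.049278) = 0.047.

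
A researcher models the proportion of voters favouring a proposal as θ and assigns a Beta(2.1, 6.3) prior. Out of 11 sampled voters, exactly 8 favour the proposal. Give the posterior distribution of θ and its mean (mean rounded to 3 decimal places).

The binomial likelihood is conjugate to the Beta prior: with 8 successes and 3 failures, the posterior is Beta(2.1+8, 6.3+3) = Beta(10.1, 9.3).
Posterior mean = α/(α+β) = 10.1/19.4 = 0.521.

Posterior: Beta(10.1, 9.3); mean ≈ 0.521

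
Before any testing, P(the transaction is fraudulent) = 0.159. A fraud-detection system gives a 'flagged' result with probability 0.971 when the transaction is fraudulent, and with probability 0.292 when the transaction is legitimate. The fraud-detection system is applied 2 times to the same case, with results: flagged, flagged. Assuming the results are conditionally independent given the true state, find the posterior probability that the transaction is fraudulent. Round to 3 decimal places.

Posterior P(H) ≈ 0.676

With H the event that the transaction is fraudulent, the joint likelihood of the observed sequence is P(data|H) = 0.971·0.971 = 0.94284 and P(data|¬H) = 0.292·0.292 = 0.085264.
Bayes: P(H|data) = 0.159·0.94284 / (0.159·0.94284 + 0.841·0.085264) = 0.14991/0.22162 = 0.6764.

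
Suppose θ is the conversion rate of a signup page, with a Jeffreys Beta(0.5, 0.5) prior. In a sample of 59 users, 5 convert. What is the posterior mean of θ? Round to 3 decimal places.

The binomial likelihood is conjugate to the Beta prior: with 5 successes and 54 failures, the posterior is Beta(0.5+5, 0.5+54) = Beta(5.5, 54.5).
Posterior mean = α/(α+β) = 5.5/60 = 0.092.

Posterior mean ≈ 0.092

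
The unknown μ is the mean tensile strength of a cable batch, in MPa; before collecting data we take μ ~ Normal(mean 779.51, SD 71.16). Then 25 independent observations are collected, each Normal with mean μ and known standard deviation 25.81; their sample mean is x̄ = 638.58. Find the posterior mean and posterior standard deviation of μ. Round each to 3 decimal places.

Posterior mean ≈ 639.318; posterior SD ≈ 5.148

With known σ, the Normal prior is conjugate. Weight on the data is w = (n/σ²)/(n/σ² + 1/τ₀²) = 0.0375287/(0.0375287+0.00019748) = 0.99477.
Posterior mean = w·x̄ + (1−w)·μ₀ = 0.99477·638.58 + 0.0052346·779.51 = 639.318. Posterior variance = 1/(0.0375287+0.00019748) = 26.5068, so SD = 5.148.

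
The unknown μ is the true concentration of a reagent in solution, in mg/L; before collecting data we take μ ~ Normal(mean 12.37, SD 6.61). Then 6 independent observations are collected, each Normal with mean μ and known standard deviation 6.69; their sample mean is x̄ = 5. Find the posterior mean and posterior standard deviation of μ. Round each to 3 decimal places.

Posterior mean ≈ 6.075; posterior SD ≈ 2.524

With known σ, the Normal prior is conjugate. Weight on the data is w = (n/σ²)/(n/σ² + 1/τ₀²) = 0.134060/(0.134060+0.0228874) = 0.85417.
Posterior mean = w·x̄ + (1−w)·μ₀ = 0.85417·5 + 0.14583·12.37 = 6.075. Posterior variance = 1/(0.134060+0.0228874) = 6.37156, so SD = 2.524.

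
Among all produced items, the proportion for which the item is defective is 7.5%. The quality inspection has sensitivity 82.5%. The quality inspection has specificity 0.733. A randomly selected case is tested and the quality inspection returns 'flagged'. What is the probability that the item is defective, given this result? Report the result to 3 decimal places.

P(H | E) ≈ 0.200

Let H be the event that the item is defective. P(H) = 0.075, so P(¬H) = 0.925. With E the 'flagged' result, P(E|H) = 0.825 and P(E|¬H) = 0.267.
P(E) = 0.825·0.075 + 0.267·0.925 = 0.061875 + 0.24698 = 0.30885.
By Bayes' theorem, P(H|E) = 0.061875 / 0.30885 = 0.200.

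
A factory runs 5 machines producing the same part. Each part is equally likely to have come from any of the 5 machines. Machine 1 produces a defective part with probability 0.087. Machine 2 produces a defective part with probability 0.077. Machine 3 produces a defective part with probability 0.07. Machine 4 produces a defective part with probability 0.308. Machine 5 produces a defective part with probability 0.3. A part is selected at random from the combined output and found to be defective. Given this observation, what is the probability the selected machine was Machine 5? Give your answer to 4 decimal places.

P(defective|M1) = 0.087; P(defective|M2) = 0.077; P(defective|M3) = 0.07; P(defective|M4) = 0.308; P(defective|M5) = 0.3.
Prior × likelihood for each source: 0.2·0.087=0.01740, 0.2·0.077=0.01540, 0.2·0.07=0.01400, 0.2·0.308=0.06160, 0.2·0.3=0.06000. Summing gives P(defective) = 0.16840.
P(Machine 5 | defective) = 0.06000 / 0.16840 = 0.3563.

Posterior probability ≈ 0.3563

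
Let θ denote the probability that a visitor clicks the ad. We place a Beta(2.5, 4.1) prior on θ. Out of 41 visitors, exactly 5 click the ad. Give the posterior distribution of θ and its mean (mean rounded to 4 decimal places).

Posterior: Beta(7.5, 40.1); mean ≈ 0.1576

The binomial likelihood is conjugate to the Beta prior: with 5 successes and 36 failures, the posterior is Beta(2.5+5, 4.1+36) = Beta(7.5, 40.1).
Posterior mean = α/(α+β) = 7.5/47.6 = 0.1576.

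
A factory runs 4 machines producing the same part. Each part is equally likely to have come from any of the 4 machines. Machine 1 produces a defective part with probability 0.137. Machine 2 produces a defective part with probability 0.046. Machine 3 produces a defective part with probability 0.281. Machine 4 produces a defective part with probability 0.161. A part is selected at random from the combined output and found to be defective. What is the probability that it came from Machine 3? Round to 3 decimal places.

P(defective|M1) = 0.137; P(defective|M2) = 0.046; P(defective|M3) = 0.281; P(defective|M4) = 0.161.
Prior × likelihood for each source: 0.25·0.137=0.03425, 0.25·0.046=0.01150, 0.25·0.281=0.07025, 0.25·0.161=0.04025. Summing gives P(defective) = 0.15625.
P(Machine 3 | defective) = 0.07025 / 0.15625 = 0.450.

Posterior probability ≈ 0.450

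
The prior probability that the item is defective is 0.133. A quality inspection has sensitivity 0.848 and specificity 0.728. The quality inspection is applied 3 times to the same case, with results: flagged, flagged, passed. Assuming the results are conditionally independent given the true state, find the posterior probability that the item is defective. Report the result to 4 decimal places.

Let H be the event that the item is defective; start with P(H) = 0.133. P('flagged'|H) = 0.848, P('flagged'|¬H) = 0.272.
Update on result 1 ('flagged'): P(H) ← 0.848·0.1330 / (0.848·0.1330 + 0.272·0.8670) = 0.11278/0.34861 = 0.3235.
Update on result 2 ('flagged'): P(H) ← 0.848·0.3235 / (0.848·0.3235 + 0.272·0.6765) = 0.27435/0.45835 = 0.5986.
Update on result 3 ('passed'): P(H) ← 0.152·0.5986 / (0.152·0.5986 + 0.728·0.4014) = 0.090981/0.38323 = 0.2374.

Posterior P(H) ≈ 0.2374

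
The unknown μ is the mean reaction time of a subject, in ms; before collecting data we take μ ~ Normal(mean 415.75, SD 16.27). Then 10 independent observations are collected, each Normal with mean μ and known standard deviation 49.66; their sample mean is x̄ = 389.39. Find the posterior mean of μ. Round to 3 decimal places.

Posterior mean ≈ 402.103

With known σ, the Normal prior is conjugate. Weight on the data is w = (n/σ²)/(n/σ² + 1/τ₀²) = 0.00405496/(0.00405496+0.00377768) = 0.51770.
Posterior mean = w·x̄ + (1−w)·μ₀ = 0.51770·389.39 + 0.48230·415.75 = 402.103.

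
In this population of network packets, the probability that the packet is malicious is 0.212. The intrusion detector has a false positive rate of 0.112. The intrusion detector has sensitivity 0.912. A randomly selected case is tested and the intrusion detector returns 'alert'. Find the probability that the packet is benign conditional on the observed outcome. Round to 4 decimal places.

Let H be the event that the packet is malicious. P(H) = 0.212, so P(¬H) = 0.788. With E the 'alert' result, P(E|H) = 0.912 and P(E|¬H) = 0.112.
P(E) = 0.912·0.212 + 0.112·0.788 = 0.19334 + 0.088256 = 0.28160.
By Bayes' theorem, P(H|E) = 0.19334 / 0.28160 = 0.6866. Hence P(¬H|E) = 1 − 0.6866 = 0.3134.

P(¬H | E) ≈ 0.3134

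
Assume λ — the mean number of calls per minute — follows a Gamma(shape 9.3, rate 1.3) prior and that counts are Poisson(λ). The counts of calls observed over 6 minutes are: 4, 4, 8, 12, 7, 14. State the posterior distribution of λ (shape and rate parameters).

Posterior: Gamma(shape=58.3, rate=7.3)

Total count ∑xᵢ = 49 over n = 6 minutes.
Gamma is conjugate to the Poisson likelihood: posterior is Gamma(shape = 9.3+49 = 58.3, rate = 1.3+6 = 7.3).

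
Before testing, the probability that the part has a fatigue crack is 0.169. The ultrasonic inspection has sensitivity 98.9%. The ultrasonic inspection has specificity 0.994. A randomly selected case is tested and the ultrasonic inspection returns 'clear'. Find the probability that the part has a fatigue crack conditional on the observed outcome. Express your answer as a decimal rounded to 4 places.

Write H for 'the part has a fatigue crack'. Prior odds H:¬H = 0.169/0.831 = 0.20337. For the 'clear' outcome, the likelihood ratio is 0.011/0.994 = 0.011066.
Posterior odds = 0.20337 × 0.011066 = 0.0022506, so P(H|E) = 0.0022506/(1+0.0022506) = 0.0022.

P(H | E) ≈ 0.0022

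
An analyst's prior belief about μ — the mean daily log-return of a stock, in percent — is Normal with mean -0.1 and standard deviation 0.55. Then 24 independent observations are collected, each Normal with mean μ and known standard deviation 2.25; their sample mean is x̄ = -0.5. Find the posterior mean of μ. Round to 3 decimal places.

Prior precision 1/τ₀² = 1/0.55² = 3.30579; data precision n/σ² = 24/2.25² = 4.74074.
Posterior precision = 3.30579 + 4.74074 = 8.04653.
Posterior mean = (3.30579·-0.1 + 4.74074·-0.5) / 8.04653 = -0.336.

Posterior mean ≈ -0.336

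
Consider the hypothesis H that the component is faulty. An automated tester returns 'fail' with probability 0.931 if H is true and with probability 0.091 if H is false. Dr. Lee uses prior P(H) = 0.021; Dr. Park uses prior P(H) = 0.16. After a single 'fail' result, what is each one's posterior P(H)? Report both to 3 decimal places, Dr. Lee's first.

Dr. Lee: 0.180; Dr. Park: 0.661

P('+'|H) = 0.931, P('+'|¬H) = 0.091.
Dr. Lee: numerator 0.931·0.021 = 0.019551; evidence = 0.019551+0.091·0.979 = 0.10864; posterior = 0.180.
Dr. Park: numerator 0.931·0.16 = 0.14896; evidence = 0.14896+0.091·0.84 = 0.22540; posterior = 0.661.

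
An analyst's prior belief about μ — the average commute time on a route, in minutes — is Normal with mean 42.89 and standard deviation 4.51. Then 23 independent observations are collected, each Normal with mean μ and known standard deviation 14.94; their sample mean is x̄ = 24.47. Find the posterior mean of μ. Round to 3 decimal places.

Posterior mean ≈ 30.420

With known σ, the Normal prior is conjugate. Weight on the data is w = (n/σ²)/(n/σ² + 1/τ₀²) = 0.103045/(0.103045+0.0491640) = 0.67700.
Posterior mean = w·x̄ + (1−w)·μ₀ = 0.67700·24.47 + 0.32300·42.89 = 30.420.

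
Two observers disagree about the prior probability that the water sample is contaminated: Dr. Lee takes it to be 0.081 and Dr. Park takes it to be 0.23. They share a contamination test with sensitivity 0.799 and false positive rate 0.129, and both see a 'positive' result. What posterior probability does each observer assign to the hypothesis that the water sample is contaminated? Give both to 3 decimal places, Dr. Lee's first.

Dr. Lee: 0.353; Dr. Park: 0.649

The likelihood ratio for a 'positive' result is 0.799/0.129 = 6.1938.
Dr. Lee: prior odds 0.081/0.919 = 0.088139; posterior odds 0.54592; posterior probability 0.353.
Dr. Park: prior odds 0.23/0.77 = 0.29870; posterior odds 1.8501; posterior probability 0.649.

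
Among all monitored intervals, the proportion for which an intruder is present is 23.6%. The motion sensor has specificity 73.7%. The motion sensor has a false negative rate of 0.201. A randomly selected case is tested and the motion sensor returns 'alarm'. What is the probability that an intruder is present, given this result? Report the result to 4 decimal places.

Let H be the event that an intruder is present. P(H) = 0.236, so P(¬H) = 0.764. With E the 'alarm' result, P(E|H) = 0.799 and P(E|¬H) = 0.263.
P(E) = 0.799·0.236 + 0.263·0.764 = 0.18856 + 0.20093 = 0.38950.
By Bayes' theorem, P(H|E) = 0.18856 / 0.38950 = 0.4841.

P(H | E) ≈ 0.4841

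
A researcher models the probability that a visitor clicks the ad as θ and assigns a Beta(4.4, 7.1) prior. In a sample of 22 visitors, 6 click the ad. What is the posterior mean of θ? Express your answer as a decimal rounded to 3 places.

Posterior mean ≈ 0.310

The binomial likelihood is conjugate to the Beta prior: with 6 successes and 16 failures, the posterior is Beta(4.4+6, 7.1+16) = Beta(10.4, 23.1).
Posterior mean = α/(α+β) = 10.4/33.5 = 0.310.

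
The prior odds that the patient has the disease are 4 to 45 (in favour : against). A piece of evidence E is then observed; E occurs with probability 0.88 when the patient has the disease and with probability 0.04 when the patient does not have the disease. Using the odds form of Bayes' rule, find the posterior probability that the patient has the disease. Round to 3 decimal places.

Prior odds = 4/45 = 0.088889. In log-odds, ln(0.088889) = -2.4204.
Add log likelihood ratio: ln(22.000) = 3.0910.
Posterior log-odds = 0.67067, so posterior odds = exp(0.67067) = 1.9556. Converting, P(H|E) = 1.9556/2.9556 = 0.662.

Posterior probability ≈ 0.662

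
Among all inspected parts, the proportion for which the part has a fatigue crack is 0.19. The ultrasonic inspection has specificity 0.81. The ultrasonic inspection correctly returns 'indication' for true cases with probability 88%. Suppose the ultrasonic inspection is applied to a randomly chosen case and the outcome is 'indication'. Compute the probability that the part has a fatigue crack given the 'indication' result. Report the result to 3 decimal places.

P(H | E) ≈ 0.521

Let H be the event that the part has a fatigue crack. P(H) = 0.19, so P(¬H) = 0.81. With E the 'indication' result, P(E|H) = 0.88 and P(E|¬H) = 0.19.
P(E) = 0.88·0.19 + 0.19·0.81 = 0.16720 + 0.15390 = 0.32110.
By Bayes' theorem, P(H|E) = 0.16720 / 0.32110 = 0.521.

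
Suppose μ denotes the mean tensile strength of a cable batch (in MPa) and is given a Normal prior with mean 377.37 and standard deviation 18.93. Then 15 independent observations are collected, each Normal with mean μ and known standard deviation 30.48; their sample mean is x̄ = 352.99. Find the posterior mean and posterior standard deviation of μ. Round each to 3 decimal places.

Posterior mean ≈ 356.583; posterior SD ≈ 7.267

Prior precision 1/τ₀² = 1/18.93² = 0.00279061; data precision n/σ² = 15/30.48² = 0.0161459.
Posterior precision = 0.00279061 + 0.0161459 = 0.0189365, giving posterior SD = 1/√0.0189365 = 7.267.
Posterior mean = (0.00279061·377.37 + 0.0161459·352.99) / 0.0189365 = 356.583.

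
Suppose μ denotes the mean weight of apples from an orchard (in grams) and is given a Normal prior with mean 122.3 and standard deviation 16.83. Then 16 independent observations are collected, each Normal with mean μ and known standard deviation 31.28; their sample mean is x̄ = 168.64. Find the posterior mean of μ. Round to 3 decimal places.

Posterior mean ≈ 160.412

With known σ, the Normal prior is conjugate. Weight on the data is w = (n/σ²)/(n/σ² + 1/τ₀²) = 0.0163526/(0.0163526+0.00353046) = 0.82244.
Posterior mean = w·x̄ + (1−w)·μ₀ = 0.82244·168.64 + 0.17756·122.3 = 160.412.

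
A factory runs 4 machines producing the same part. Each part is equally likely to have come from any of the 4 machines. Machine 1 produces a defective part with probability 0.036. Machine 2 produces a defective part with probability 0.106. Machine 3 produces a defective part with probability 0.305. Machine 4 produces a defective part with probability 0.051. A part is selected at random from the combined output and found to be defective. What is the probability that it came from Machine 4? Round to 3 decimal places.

Posterior probability ≈ 0.102

Tabulate prior·likelihood by source: [1] prior 0.25, lik 0.036, product 0.009000; [2] prior 0.25, lik 0.106, product 0.02650; [3] prior 0.25, lik 0.305, product 0.07625; [4] prior 0.25, lik 0.051, product 0.01275.
Normalizing constant = 0.12450; the posterior for Machine 4 is its product over the sum, 0.01275/0.12450 = 0.102.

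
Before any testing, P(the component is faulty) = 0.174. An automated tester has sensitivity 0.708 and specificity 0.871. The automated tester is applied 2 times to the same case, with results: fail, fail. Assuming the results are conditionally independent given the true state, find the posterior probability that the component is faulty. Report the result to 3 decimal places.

Posterior P(H) ≈ 0.864

With H the event that the component is faulty, the joint likelihood of the observed sequence is P(data|H) = 0.708·0.708 = 0.50126 and P(data|¬H) = 0.129·0.129 = 0.016641.
Bayes: P(H|data) = 0.174·0.50126 / (0.174·0.50126 + 0.826·0.016641) = 0.087220/0.10097 = 0.8639.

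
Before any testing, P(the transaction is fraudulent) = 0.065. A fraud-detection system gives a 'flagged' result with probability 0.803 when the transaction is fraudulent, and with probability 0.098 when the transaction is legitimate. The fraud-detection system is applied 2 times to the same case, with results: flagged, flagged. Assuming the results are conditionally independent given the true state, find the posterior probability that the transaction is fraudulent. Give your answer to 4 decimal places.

Posterior P(H) ≈ 0.8236

Let H be the event that the transaction is fraudulent; start with P(H) = 0.065. P('flagged'|H) = 0.803, P('flagged'|¬H) = 0.098.
Update on result 1 ('flagged'): P(H) ← 0.803·0.0650 / (0.803·0.0650 + 0.098·0.9350) = 0.052195/0.14383 = 0.3629.
Update on result 2 ('flagged'): P(H) ← 0.803·0.3629 / (0.803·0.3629 + 0.098·0.6371) = 0.29141/0.35385 = 0.8236.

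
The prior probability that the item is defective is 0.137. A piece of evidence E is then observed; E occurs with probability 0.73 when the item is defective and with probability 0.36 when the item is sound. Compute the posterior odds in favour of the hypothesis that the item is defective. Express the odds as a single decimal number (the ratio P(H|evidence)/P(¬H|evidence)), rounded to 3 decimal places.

Posterior odds ≈ 0.322

Prior odds = 0.137/(1−0.137) = 0.15875.
Likelihood ratio for E = 0.73/0.36 = 2.0278.
Posterior odds = prior odds × LR = 0.32191.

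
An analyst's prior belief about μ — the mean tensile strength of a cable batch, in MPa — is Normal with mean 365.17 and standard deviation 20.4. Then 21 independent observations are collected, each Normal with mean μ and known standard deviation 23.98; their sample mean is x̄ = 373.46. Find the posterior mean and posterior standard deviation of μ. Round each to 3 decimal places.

Posterior mean ≈ 372.948; posterior SD ≈ 5.069

Prior precision 1/τ₀² = 1/20.4² = 0.00240292; data precision n/σ² = 21/23.98² = 0.0365192.
Posterior precision = 0.00240292 + 0.0365192 = 0.0389221, giving posterior SD = 1/√0.0389221 = 5.069.
Posterior mean = (0.00240292·365.17 + 0.0365192·373.46) / 0.0389221 = 372.948.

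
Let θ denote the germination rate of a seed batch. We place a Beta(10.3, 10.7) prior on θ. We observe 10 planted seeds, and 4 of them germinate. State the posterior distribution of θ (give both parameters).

Posterior: Beta(14.3, 16.7)

Observing 4 successes and 6 failures updates Beta(10.3, 10.7) by adding the success and failure counts to the two shape parameters: α = 10.3+4 = 14.3, β = 10.7+6 = 16.7.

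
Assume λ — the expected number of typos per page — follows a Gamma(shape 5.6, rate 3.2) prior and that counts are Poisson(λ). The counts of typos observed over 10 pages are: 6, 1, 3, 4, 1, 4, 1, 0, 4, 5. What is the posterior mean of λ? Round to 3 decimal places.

Total count ∑xᵢ = 29 over n = 10 pages.
Gamma is conjugate to the Poisson likelihood: posterior is Gamma(shape = 5.6+29 = 34.6, rate = 3.2+10 = 13.2).
E[λ | data] = 34.6/13.2 = 2.621.

Posterior mean ≈ 2.621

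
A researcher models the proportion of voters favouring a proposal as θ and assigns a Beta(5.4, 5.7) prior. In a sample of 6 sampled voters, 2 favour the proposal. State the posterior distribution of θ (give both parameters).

Posterior: Beta(7.4, 9.7)

The binomial likelihood is conjugate to the Beta prior: with 2 successes and 4 failures, the posterior is Beta(5.4+2, 5.7+4) = Beta(7.4, 9.7).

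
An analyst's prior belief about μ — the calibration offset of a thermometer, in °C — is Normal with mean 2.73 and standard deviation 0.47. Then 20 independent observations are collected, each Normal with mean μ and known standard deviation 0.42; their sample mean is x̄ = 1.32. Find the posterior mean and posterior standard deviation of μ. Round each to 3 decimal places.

Posterior mean ≈ 1.374; posterior SD ≈ 0.092

Prior precision 1/τ₀² = 1/0.47² = 4.52694; data precision n/σ² = 20/0.42² = 113.379.
Posterior precision = 4.52694 + 113.379 = 117.906, giving posterior SD = 1/√117.906 = 0.092.
Posterior mean = (4.52694·2.73 + 113.379·1.32) / 117.906 = 1.374.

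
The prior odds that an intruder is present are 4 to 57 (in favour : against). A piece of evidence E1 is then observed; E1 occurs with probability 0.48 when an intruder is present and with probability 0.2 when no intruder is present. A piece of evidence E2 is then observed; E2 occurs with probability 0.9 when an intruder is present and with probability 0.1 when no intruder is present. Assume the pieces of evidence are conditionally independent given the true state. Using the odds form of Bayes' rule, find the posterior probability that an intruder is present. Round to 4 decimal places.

Posterior probability ≈ 0.6025

Prior odds = 4/57 = 0.070175. In log-odds, ln(0.070175) = -2.6568.
Add log likelihood ratios: ln(2.4000) + ln(9.0000) = 3.0727.
Posterior log-odds = 0.41594, so posterior odds = exp(0.41594) = 1.5158. Converting, P(H|E) = 1.5158/2.5158 = 0.6025.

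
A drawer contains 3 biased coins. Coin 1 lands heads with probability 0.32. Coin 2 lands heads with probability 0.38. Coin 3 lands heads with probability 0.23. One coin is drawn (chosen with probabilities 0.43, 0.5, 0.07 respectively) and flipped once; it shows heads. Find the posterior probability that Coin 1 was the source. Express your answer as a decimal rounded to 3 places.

Posterior probability ≈ 0.400

P(heads|C1) = 0.32; P(heads|C2) = 0.38; P(heads|C3) = 0.23.
Prior × likelihood for each source: 0.43·0.32=0.1376, 0.5·0.38=0.1900, 0.07·0.23=0.01610. Summing gives P(heads) = 0.34370.
P(Coin 1 | heads) = 0.1376 / 0.34370 = 0.400.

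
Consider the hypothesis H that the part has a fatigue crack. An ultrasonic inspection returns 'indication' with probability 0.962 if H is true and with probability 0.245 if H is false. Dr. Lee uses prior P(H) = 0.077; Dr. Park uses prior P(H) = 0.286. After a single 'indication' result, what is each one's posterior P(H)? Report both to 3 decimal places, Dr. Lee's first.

P('+'|H) = 0.962, P('+'|¬H) = 0.245.
Dr. Lee: numerator 0.962·0.077 = 0.074074; evidence = 0.074074+0.245·0.923 = 0.30021; posterior = 0.247.
Dr. Park: numerator 0.962·0.286 = 0.27513; evidence = 0.27513+0.245·0.714 = 0.45006; posterior = 0.611.

Dr. Lee: 0.247; Dr. Park: 0.611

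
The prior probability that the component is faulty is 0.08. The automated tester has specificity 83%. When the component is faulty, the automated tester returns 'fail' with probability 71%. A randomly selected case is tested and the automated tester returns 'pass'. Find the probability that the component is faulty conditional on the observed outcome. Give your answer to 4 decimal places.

P(H | E) ≈ 0.0295

Write H for 'the component is faulty'. Prior odds H:¬H = 0.08/0.92 = 0.086957. For the 'pass' outcome, the likelihood ratio is 0.29/0.83 = 0.34940.
Posterior odds = 0.086957 × 0.34940 = 0.030382, so P(H|E) = 0.030382/(1+0.030382) = 0.0295.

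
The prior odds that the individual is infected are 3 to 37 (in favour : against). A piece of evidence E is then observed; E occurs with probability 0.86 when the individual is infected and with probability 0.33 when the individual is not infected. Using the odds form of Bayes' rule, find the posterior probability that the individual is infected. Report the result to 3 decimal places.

Posterior probability ≈ 0.174

Prior odds = 3/37 = 0.081081.
Likelihood ratio for E = 0.86/0.33 = 2.6061.
Posterior odds = prior odds × LR = 0.21130.
Posterior probability = odds/(1+odds) = 0.21130/1.2113 = 0.174.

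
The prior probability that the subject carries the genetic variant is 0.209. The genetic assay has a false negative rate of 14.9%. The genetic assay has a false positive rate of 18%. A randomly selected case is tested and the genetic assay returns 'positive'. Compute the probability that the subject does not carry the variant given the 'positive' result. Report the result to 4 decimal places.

Write H for 'the subject carries the genetic variant'. Prior odds H:¬H = 0.209/0.791 = 0.26422. For the 'positive' outcome, the likelihood ratio is 0.851/0.18 = 4.7278.
Posterior odds = 0.26422 × 4.7278 = 1.2492, so P(H|E) = 1.2492/(1+1.2492) = 0.5554. Then P(¬H|E) = 1 − 0.5554 = 0.4446.

P(¬H | E) ≈ 0.4446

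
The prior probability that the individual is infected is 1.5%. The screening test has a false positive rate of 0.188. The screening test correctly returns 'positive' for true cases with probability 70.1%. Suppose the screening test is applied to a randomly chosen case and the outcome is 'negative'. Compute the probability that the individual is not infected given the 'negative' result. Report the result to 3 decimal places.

P(¬H | E) ≈ 0.994

Let H be the event that the individual is infected. P(H) = 0.015, so P(¬H) = 0.985. With E the 'negative' result, P(E|H) = 0.299 and P(E|¬H) = 0.812.
P(E) = 0.299·0.015 + 0.812·0.985 = 0.0044850 + 0.79982 = 0.80431.
By Bayes' theorem, P(H|E) = 0.0044850 / 0.80431 = 0.006. Hence P(¬H|E) = 1 − 0.006 = 0.994.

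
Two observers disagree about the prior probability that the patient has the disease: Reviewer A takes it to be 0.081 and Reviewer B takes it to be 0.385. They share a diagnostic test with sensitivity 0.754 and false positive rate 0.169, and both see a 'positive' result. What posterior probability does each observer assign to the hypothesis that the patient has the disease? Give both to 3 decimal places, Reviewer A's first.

Reviewer A: 0.282; Reviewer B: 0.736

P('+'|H) = 0.754, P('+'|¬H) = 0.169.
Reviewer A: numerator 0.754·0.081 = 0.061074; evidence = 0.061074+0.169·0.919 = 0.21638; posterior = 0.282.
Reviewer B: numerator 0.754·0.385 = 0.29029; evidence = 0.29029+0.169·0.615 = 0.39422; posterior = 0.736.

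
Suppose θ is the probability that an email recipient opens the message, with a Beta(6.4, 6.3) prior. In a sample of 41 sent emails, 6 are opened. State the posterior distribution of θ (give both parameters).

Posterior: Beta(12.4, 41.3)

The binomial likelihood is conjugate to the Beta prior: with 6 successes and 35 failures, the posterior is Beta(6.4+6, 6.3+35) = Beta(12.4, 41.3).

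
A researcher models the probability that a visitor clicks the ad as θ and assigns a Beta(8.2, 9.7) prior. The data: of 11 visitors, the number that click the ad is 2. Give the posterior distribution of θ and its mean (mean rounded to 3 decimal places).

Posterior: Beta(10.2, 18.7); mean ≈ 0.353

Observing 2 successes and 9 failures updates Beta(8.2, 9.7) by adding the success and failure counts to the two shape parameters: α = 8.2+2 = 10.2, β = 9.7+9 = 18.7.
E[θ | data] = 10.2/(10.2+18.7) = 0.353.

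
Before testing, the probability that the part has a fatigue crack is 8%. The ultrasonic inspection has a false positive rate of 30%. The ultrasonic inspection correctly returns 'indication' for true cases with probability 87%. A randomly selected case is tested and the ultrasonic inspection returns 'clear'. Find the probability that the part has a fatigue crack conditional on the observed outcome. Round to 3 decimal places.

Write H for 'the part has a fatigue crack'. Prior odds H:¬H = 0.08/0.92 = 0.086957. For the 'clear' outcome, the likelihood ratio is 0.13/0.7 = 0.18571.
Posterior odds = 0.086957 × 0.18571 = 0.016149, so P(H|E) = 0.016149/(1+0.016149) = 0.016.

P(H | E) ≈ 0.016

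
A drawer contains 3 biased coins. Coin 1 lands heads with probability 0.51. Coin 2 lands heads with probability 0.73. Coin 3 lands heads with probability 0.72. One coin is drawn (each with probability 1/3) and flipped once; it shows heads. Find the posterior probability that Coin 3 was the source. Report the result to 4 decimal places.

Posterior probability ≈ 0.3673

Tabulate prior·likelihood by source: [1] prior 0.333333, lik 0.51, product 0.1700; [2] prior 0.333333, lik 0.73, product 0.2433; [3] prior 0.333333, lik 0.72, product 0.2400.
Normalizing constant = 0.65333; the posterior for Coin 3 is its product over the sum, 0.2400/0.65333 = 0.3673.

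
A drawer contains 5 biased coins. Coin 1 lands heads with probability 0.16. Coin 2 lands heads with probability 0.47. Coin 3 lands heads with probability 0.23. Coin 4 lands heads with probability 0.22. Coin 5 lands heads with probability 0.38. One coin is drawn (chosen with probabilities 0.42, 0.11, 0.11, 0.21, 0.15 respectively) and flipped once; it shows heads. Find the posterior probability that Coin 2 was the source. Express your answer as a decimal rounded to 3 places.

Tabulate prior·likelihood by source: [1] prior 0.42, lik 0.16, product 0.06720; [2] prior 0.11, lik 0.47, product 0.05170; [3] prior 0.11, lik 0.23, product 0.02530; [4] prior 0.21, lik 0.22, product 0.04620; [5] prior 0.15, lik 0.38, product 0.05700.
Normalizing constant = 0.24740; the posterior for Coin 2 is its product over the sum, 0.05170/0.24740 = 0.209.

Posterior probability ≈ 0.209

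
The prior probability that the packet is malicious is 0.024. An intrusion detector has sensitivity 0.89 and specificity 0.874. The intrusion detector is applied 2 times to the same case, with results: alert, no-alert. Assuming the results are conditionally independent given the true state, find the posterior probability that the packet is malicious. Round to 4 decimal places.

Let H be the event that the packet is malicious; start with P(H) = 0.024. P('alert'|H) = 0.89, P('alert'|¬H) = 0.126.
Update on result 1 ('alert'): P(H) ← 0.89·0.0240 / (0.89·0.0240 + 0.126·0.9760) = 0.021360/0.14434 = 0.1480.
Update on result 2 ('no-alert'): P(H) ← 0.11·0.1480 / (0.11·0.1480 + 0.874·0.8520) = 0.016279/0.76094 = 0.0214.

Posterior P(H) ≈ 0.0214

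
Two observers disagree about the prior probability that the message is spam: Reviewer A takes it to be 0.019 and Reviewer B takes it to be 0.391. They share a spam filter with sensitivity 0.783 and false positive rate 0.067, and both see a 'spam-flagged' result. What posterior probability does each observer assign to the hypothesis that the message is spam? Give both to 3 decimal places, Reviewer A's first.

Reviewer A: 0.185; Reviewer B: 0.882

P('+'|H) = 0.783, P('+'|¬H) = 0.067.
Reviewer A: numerator 0.783·0.019 = 0.014877; evidence = 0.014877+0.067·0.981 = 0.080604; posterior = 0.185.
Reviewer B: numerator 0.783·0.391 = 0.30615; evidence = 0.30615+0.067·0.609 = 0.34696; posterior = 0.882.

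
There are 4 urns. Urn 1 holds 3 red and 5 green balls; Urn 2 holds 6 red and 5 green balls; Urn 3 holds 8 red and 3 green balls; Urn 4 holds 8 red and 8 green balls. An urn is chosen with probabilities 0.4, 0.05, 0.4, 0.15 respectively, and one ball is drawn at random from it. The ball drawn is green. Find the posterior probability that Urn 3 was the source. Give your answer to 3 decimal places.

P(green|Urn 1) = 0.625; P(green|Urn 2) = 0.4545; P(green|Urn 3) = 0.2727; P(green|Urn 4) = 0.5.
Prior × likelihood for each source: 0.4·0.625=0.2500, 0.05·0.4545=0.02273, 0.4·0.2727=0.1091, 0.15·0.5=0.07500. Summing gives P(green) = 0.45682.
P(Urn 3 | green) = 0.1091 / 0.45682 = 0.239.

Posterior probability ≈ 0.239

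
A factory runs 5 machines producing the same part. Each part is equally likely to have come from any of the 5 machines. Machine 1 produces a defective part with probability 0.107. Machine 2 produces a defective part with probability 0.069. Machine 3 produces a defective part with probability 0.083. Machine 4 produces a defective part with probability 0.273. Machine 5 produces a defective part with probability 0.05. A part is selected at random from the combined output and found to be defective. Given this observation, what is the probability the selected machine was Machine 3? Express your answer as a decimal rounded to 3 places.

P(defective|M1) = 0.107; P(defective|M2) = 0.069; P(defective|M3) = 0.083; P(defective|M4) = 0.273; P(defective|M5) = 0.05.
Prior × likelihood for each source: 0.2·0.107=0.02140, 0.2·0.069=0.01380, 0.2·0.083=0.01660, 0.2·0.273=0.05460, 0.2·0.05=0.01000. Summing gives P(defective) = 0.11640.
P(Machine 3 | defective) = 0.01660 / 0.11640 = 0.143.

Posterior probability ≈ 0.143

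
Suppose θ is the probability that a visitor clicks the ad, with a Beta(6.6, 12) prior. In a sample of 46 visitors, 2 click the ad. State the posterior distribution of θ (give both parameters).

Posterior: Beta(8.6, 56)

Observing 2 successes and 44 failures updates Beta(6.6, 12) by adding the success and failure counts to the two shape parameters: α = 6.6+2 = 8.6, β = 12+44 = 56.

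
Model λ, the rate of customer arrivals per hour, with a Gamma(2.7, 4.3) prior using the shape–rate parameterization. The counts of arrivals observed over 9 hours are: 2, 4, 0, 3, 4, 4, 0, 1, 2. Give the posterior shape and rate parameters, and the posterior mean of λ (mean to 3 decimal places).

Total count ∑xᵢ = 20 over n = 9 hours.
Gamma is conjugate to the Poisson likelihood: posterior is Gamma(shape = 2.7+20 = 22.7, rate = 4.3+9 = 13.3).
E[λ | data] = 22.7/13.3 = 1.707.

Posterior: Gamma(shape=22.7, rate=13.3); mean ≈ 1.707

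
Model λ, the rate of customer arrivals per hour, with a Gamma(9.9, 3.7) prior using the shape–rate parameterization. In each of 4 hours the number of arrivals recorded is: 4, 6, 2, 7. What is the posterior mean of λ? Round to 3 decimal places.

Posterior mean ≈ 3.753

The Poisson likelihood adds the total count to the shape and the number of exposure periods to the rate. Here ∑xᵢ = 19 and n = 4, so shape 9.9→28.9 and rate 3.7→7.7.
E[λ | data] = 28.9/7.7 = 3.753.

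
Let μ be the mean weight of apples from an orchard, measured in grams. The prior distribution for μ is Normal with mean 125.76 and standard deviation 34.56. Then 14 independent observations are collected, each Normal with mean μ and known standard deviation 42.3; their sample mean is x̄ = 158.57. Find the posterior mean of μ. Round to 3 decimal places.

Posterior mean ≈ 155.399

Prior precision 1/τ₀² = 1/34.56² = 0.00083724; data precision n/σ² = 14/42.3² = 0.00782433.
Posterior precision = 0.00083724 + 0.00782433 = 0.00866158.
Posterior mean = (0.00083724·125.76 + 0.00782433·158.57) / 0.00866158 = 155.399.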